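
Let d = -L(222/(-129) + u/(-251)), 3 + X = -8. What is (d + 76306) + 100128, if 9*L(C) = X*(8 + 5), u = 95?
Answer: 1588049/9 ≈ 1.7645e+5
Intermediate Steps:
X = -11 (X = -3 - 8 = -11)
L(C) = -143/9 (L(C) = (-11*(8 + 5))/9 = (-11*13)/9 = (⅑)*(-143) = -143/9)
d = 143/9 (d = -1*(-143/9) = 143/9 ≈ 15.889)
(d + 76306) + 100128 = (143/9 + 76306) + 100128 = 686897/9 + 100128 = 1588049/9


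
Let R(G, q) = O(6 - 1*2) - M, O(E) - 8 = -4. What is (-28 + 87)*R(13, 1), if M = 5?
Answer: -59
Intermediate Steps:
O(E) = 4 (O(E) = 8 - 4 = 4)
R(G, q) = -1 (R(G, q) = 4 - 1*5 = 4 - 5 = -1)
(-28 + 87)*R(13, 1) = (-28 + 87)*(-1) = 59*(-1) = -59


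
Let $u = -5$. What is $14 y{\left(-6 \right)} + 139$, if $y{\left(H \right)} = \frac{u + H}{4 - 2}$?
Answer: $62$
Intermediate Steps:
$y{\left(H \right)} = - \frac{5}{2} + \frac{H}{2}$ ($y{\left(H \right)} = \frac{-5 + H}{4 - 2} = \frac{-5 + H}{2} = \left(-5 + H\right) \frac{1}{2} = - \frac{5}{2} + \frac{H}{2}$)
$14 y{\left(-6 \right)} + 139 = 14 \left(- \frac{5}{2} + \frac{1}{2} \left(-6\right)\right) + 139 = 14 \left(- \frac{5}{2} - 3\right) + 139 = 14 \left(- \frac{11}{2}\right) + 139 = -77 + 139 = 62$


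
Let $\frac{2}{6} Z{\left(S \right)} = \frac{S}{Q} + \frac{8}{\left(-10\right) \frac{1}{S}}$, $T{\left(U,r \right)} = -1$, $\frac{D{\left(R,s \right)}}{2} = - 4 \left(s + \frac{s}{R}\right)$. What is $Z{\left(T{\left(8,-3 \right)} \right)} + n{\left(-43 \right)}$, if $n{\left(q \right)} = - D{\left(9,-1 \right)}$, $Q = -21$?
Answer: $- \frac{1999}{315} \approx -6.346$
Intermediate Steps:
$D{\left(R,s \right)} = - 8 s - \frac{8 s}{R}$ ($D{\left(R,s \right)} = 2 \left(- 4 \left(s + \frac{s}{R}\right)\right) = 2 \left(- 4 s - \frac{4 s}{R}\right) = - 8 s - \frac{8 s}{R}$)
$n{\left(q \right)} = - \frac{80}{9}$ ($n{\left(q \right)} = - \frac{\left(-8\right) \left(-1\right) \left(1 + 9\right)}{9} = - \frac{\left(-8\right) \left(-1\right) 10}{9} = \left(-1\right) \frac{80}{9} = - \frac{80}{9}$)
$Z{\left(S \right)} = - \frac{89 S}{35}$ ($Z{\left(S \right)} = 3 \left(\frac{S}{-21} + \frac{8}{\left(-10\right) \frac{1}{S}}\right) = 3 \left(S \left(- \frac{1}{21}\right) + 8 \left(- \frac{S}{10}\right)\right) = 3 \left(- \frac{S}{21} - \frac{4 S}{5}\right) = 3 \left(- \frac{89 S}{105}\right) = - \frac{89 S}{35}$)
$Z{\left(T{\left(8,-3 \right)} \right)} + n{\left(-43 \right)} = \left(- \frac{89}{35}\right) \left(-1\right) - \frac{80}{9} = \frac{89}{35} - \frac{80}{9} = - \frac{1999}{315}$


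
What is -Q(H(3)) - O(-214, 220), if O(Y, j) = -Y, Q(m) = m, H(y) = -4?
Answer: -210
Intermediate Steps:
-Q(H(3)) - O(-214, 220) = -1*(-4) - (-1)*(-214) = 4 - 1*214 = 4 - 214 = -210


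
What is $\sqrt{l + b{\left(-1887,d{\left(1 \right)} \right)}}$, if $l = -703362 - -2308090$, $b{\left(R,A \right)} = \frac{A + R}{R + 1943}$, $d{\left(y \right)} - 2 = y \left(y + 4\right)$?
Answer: $\frac{\sqrt{78630027}}{7} \approx 1266.8$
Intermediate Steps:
$d{\left(y \right)} = 2 + y \left(4 + y\right)$ ($d{\left(y \right)} = 2 + y \left(y + 4\right) = 2 + y \left(4 + y\right)$)
$b{\left(R,A \right)} = \frac{A + R}{1943 + R}$
$l = 1604728$ ($l = -703362 + 2308090 = 1604728$)
$\sqrt{l + b{\left(-1887,d{\left(1 \right)} \right)}} = \sqrt{1604728 + \frac{\left(2 + 1^{2} + 4 \cdot 1\right) - 1887}{1943 - 1887}} = \sqrt{1604728 + \frac{\left(2 + 1 + 4\right) - 1887}{56}} = \sqrt{1604728 + \frac{7 - 1887}{56}} = \sqrt{1604728 + \frac{1}{56} \left(-1880\right)} = \sqrt{1604728 - \frac{235}{7}} = \sqrt{\frac{11232861}{7}} = \frac{\sqrt{78630027}}{7}$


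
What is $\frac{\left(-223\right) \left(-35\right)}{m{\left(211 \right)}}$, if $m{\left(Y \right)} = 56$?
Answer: $\frac{1115}{8} \approx 139.38$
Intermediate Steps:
$\frac{\left(-223\right) \left(-35\right)}{m{\left(211 \right)}} = \frac{\left(-223\right) \left(-35\right)}{56} = 7805 \cdot \frac{1}{56} = \frac{1115}{8}$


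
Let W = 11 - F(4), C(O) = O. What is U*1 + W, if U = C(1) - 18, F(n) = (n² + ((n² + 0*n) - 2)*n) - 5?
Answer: -73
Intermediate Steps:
F(n) = -5 + n² + n*(-2 + n²) (F(n) = (n² + ((n² + 0) - 2)*n) - 5 = (n² + (n² - 2)*n) - 5 = (n² + (-2 + n²)*n) - 5 = (n² + n*(-2 + n²)) - 5 = -5 + n² + n*(-2 + n²))
U = -17 (U = 1 - 18 = -17)
W = -56 (W = 11 - (-5 + 4² + 4³ - 2*4) = 11 - (-5 + 16 + 64 - 8) = 11 - 1*67 = 11 - 67 = -56)
U*1 + W = -17*1 - 56 = -17 - 56 = -73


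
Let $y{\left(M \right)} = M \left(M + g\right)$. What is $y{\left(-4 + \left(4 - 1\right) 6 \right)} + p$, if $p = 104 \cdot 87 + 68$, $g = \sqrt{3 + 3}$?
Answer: $9312 + 14 \sqrt{6} \approx 9346.3$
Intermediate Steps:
$g = \sqrt{6} \approx 2.4495$
$y{\left(M \right)} = M \left(M + \sqrt{6}\right)$
$p = 9116$ ($p = 9048 + 68 = 9116$)
$y{\left(-4 + \left(4 - 1\right) 6 \right)} + p = \left(-4 + \left(4 - 1\right) 6\right) \left(\left(-4 + \left(4 - 1\right) 6\right) + \sqrt{6}\right) + 9116 = \left(-4 + 3 \cdot 6\right) \left(\left(-4 + 3 \cdot 6\right) + \sqrt{6}\right) + 9116 = \left(-4 + 18\right) \left(\left(-4 + 18\right) + \sqrt{6}\right) + 9116 = 14 \left(14 + \sqrt{6}\right) + 9116 = \left(196 + 14 \sqrt{6}\right) + 9116 = 9312 + 14 \sqrt{6}$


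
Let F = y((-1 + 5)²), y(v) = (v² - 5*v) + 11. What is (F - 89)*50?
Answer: 4900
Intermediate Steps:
y(v) = 11 + v² - 5*v
F = 187 (F = 11 + ((-1 + 5)²)² - 5*(-1 + 5)² = 11 + (4²)² - 5*4² = 11 + 16² - 5*16 = 11 + 256 - 80 = 187)
(F - 89)*50 = (187 - 89)*50 = 98*50 = 4900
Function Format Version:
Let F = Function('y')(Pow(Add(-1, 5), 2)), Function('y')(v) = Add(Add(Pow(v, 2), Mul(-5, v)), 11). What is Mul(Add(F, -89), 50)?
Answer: 4900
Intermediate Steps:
Function('y')(v) = Add(11, Pow(v, 2), Mul(-5, v))
F = 187 (F = Add(11, Pow(Pow(Add(-1, 5), 2), 2), Mul(-5, Pow(Add(-1, 5), 2))) = Add(11, Pow(Pow(4, 2), 2), Mul(-5, Pow(4, 2))) = Add(11, Pow(16, 2), Mul(-5, 16)) = Add(11, 256, -80) = 187)
Mul(Add(F, -89), 50) = Mul(Add(187, -89), 50) = Mul(98, 50) = 4900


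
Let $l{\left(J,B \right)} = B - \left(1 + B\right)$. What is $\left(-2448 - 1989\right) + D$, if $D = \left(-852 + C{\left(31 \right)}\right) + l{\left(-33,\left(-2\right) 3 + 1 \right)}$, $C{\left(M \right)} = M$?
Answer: $-5259$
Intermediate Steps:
$l{\left(J,B \right)} = -1$ ($l{\left(J,B \right)} = B - \left(1 + B\right) = -1$)
$D = -822$ ($D = \left(-852 + 31\right) - 1 = -821 - 1 = -822$)
$\left(-2448 - 1989\right) + D = \left(-2448 - 1989\right) - 822 = -4437 - 822 = -5259$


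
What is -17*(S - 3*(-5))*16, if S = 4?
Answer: -5168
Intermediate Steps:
-17*(S - 3*(-5))*16 = -17*(4 - 3*(-5))*16 = -17*(4 + 15)*16 = -17*19*16 = -323*16 = -5168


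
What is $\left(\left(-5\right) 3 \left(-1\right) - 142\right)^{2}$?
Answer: $16129$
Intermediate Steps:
$\left(\left(-5\right) 3 \left(-1\right) - 142\right)^{2} = \left(\left(-15\right) \left(-1\right) - 142\right)^{2} = \left(15 - 142\right)^{2} = \left(-127\right)^{2} = 16129$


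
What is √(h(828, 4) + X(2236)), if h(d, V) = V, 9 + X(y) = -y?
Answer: 3*I*√249 ≈ 47.339*I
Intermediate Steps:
X(y) = -9 - y
√(h(828, 4) + X(2236)) = √(4 + (-9 - 1*2236)) = √(4 + (-9 - 2236)) = √(4 - 2245) = √(-2241) = 3*I*√249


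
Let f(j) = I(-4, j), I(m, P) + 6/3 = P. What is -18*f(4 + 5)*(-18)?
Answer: 2268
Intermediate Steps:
I(m, P) = -2 + P
f(j) = -2 + j
-18*f(4 + 5)*(-18) = -18*(-2 + (4 + 5))*(-18) = -18*(-2 + 9)*(-18) = -18*7*(-18) = -126*(-18) = 2268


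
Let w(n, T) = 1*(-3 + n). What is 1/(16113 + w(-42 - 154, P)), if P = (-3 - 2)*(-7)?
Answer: 1/15914 ≈ 6.2838e-5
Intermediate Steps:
P = 35 (P = -5*(-7) = 35)
w(n, T) = -3 + n
1/(16113 + w(-42 - 154, P)) = 1/(16113 + (-3 + (-42 - 154))) = 1/(16113 + (-3 - 196)) = 1/(16113 - 199) = 1/15914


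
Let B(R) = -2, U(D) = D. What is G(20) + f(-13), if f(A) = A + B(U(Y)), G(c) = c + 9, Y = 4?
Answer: 14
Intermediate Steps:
G(c) = 9 + c
f(A) = -2 + A (f(A) = A - 2 = -2 + A)
G(20) + f(-13) = (9 + 20) + (-2 - 13) = 29 - 15 = 14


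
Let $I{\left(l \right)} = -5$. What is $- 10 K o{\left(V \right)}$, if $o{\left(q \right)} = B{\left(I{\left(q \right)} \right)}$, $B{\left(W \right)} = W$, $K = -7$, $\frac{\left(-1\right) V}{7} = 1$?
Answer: $-350$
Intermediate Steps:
$V = -7$ ($V = \left(-7\right) 1 = -7$)
$o{\left(q \right)} = -5$
$- 10 K o{\left(V \right)} = \left(-10\right) \left(-7\right) \left(-5\right) = 70 \left(-5\right) = -350$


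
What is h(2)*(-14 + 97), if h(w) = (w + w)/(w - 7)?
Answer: -332/5 ≈ -66.400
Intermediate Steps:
h(w) = 2*w/(-7 + w) (h(w) = (2*w)/(-7 + w) = 2*w/(-7 + w))
h(2)*(-14 + 97) = (2*2/(-7 + 2))*(-14 + 97) = (2*2/(-5))*83 = (2*2*(-1/5))*83 = -4/5*83 = -332/5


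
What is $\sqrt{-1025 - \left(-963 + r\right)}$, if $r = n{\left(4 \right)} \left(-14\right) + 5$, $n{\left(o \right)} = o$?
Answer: $i \sqrt{11} \approx 3.3166 i$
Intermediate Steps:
$r = -51$ ($r = 4 \left(-14\right) + 5 = -56 + 5 = -51$)
$\sqrt{-1025 - \left(-963 + r\right)} = \sqrt{-1025 + \left(963 - -51\right)} = \sqrt{-1025 + \left(963 + 51\right)} = \sqrt{-1025 + 1014} = \sqrt{-11} = i \sqrt{11}$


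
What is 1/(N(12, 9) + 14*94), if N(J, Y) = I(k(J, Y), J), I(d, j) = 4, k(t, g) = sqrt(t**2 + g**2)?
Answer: 1/1320 ≈ 0.00075758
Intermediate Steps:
k(t, g) = sqrt(g**2 + t**2)
N(J, Y) = 4
1/(N(12, 9) + 14*94) = 1/(4 + 14*94) = 1/(4 + 1316) = 1/1320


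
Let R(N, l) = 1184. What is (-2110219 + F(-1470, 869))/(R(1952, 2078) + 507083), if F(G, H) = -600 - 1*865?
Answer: -2111684/508267 ≈ -4.1547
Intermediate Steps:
F(G, H) = -1465 (F(G, H) = -600 - 865 = -1465)
(-2110219 + F(-1470, 869))/(R(1952, 2078) + 507083) = (-2110219 - 1465)/(1184 + 507083) = -2111684/508267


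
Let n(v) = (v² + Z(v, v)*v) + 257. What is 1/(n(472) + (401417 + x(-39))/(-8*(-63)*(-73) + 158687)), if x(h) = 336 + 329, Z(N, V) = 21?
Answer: 121895/28396208017 ≈ 4.2926e-6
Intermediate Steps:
n(v) = 257 + v² + 21*v (n(v) = (v² + 21*v) + 257 = 257 + v² + 21*v)
x(h) = 665
1/(n(472) + (401417 + x(-39))/(-8*(-63)*(-73) + 158687)) = 1/((257 + 472² + 21*472) + (401417 + 665)/(-8*(-63)*(-73) + 158687)) = 1/((257 + 222784 + 9912) + 402082/(504*(-73) + 158687)) = 1/(232953 + 402082/(-36792 + 158687)) = 1/(232953 + 402082/121895) = 1/(28396208017/121895) = 121895/28396208017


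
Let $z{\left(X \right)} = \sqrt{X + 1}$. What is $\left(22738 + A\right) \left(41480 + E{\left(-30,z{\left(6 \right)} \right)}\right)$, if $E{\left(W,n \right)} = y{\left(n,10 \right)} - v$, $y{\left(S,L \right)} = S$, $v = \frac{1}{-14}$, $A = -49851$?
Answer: $- \frac{15745088473}{14} - 27113 \sqrt{7} \approx -1.1247 \cdot 10^{9}$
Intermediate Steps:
$v = - \frac{1}{14} \approx -0.071429$
$z{\left(X \right)} = \sqrt{1 + X}$
$E{\left(W,n \right)} = \frac{1}{14} + n$ ($E{\left(W,n \right)} = n - - \frac{1}{14} = n + \frac{1}{14} = \frac{1}{14} + n$)
$\left(22738 + A\right) \left(41480 + E{\left(-30,z{\left(6 \right)} \right)}\right) = \left(22738 - 49851\right) \left(41480 + \left(\frac{1}{14} + \sqrt{1 + 6}\right)\right) = - 27113 \left(41480 + \left(\frac{1}{14} + \sqrt{7}\right)\right) = - 27113 \left(\frac{580721}{14} + \sqrt{7}\right) = - \frac{15745088473}{14} - 27113 \sqrt{7}$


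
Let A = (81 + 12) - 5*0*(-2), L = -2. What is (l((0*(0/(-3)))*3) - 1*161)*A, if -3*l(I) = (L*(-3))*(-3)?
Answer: -14415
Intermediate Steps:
l(I) = 6 (l(I) = -(-2*(-3))*(-3)/3 = -2*(-3) = -1/3*(-18) = 6)
A = 93 (A = 93 + 0*(-2) = 93 + 0 = 93)
(l((0*(0/(-3)))*3) - 1*161)*A = (6 - 1*161)*93 = (6 - 161)*93 = -155*93 = -14415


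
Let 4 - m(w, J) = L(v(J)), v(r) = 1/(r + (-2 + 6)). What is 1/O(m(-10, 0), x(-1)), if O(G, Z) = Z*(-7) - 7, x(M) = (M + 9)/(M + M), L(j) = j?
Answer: 1/21 ≈ 0.047619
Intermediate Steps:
v(r) = 1/(4 + r) (v(r) = 1/(r + 4) = 1/(4 + r))
m(w, J) = 4 - 1/(4 + J)
x(M) = (9 + M)/(2*M) (x(M) = (9 + M)/((2*M)) = (9 + M)*(1/(2*M)) = (9 + M)/(2*M))
O(G, Z) = -7 - 7*Z (O(G, Z) = -7*Z - 7 = -7 - 7*Z)
1/O(m(-10, 0), x(-1)) = 1/(-7 - 7*(9 - 1)/(2*(-1))) = 1/(-7 - 7*(-1)*8/2) = 1/(-7 - 7*(-4)) = 1/(-7 + 28) = 1/21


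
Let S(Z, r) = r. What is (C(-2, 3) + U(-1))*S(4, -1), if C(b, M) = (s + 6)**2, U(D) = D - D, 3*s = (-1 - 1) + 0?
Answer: -256/9 ≈ -28.444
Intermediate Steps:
s = -2/3 (s = ((-1 - 1) + 0)/3 = (-2 + 0)/3 = (1/3)*(-2) = -2/3 ≈ -0.66667)
U(D) = 0
C(b, M) = 256/9 (C(b, M) = (-2/3 + 6)**2 = (16/3)**2 = 256/9)
(C(-2, 3) + U(-1))*S(4, -1) = (256/9 + 0)*(-1) = (256/9)*(-1) = -256/9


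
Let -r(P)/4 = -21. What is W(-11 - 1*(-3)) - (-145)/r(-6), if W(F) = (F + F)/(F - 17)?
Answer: 4969/2100 ≈ 2.3662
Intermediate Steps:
r(P) = 84 (r(P) = -4*(-21) = 84)
W(F) = 2*F/(-17 + F) (W(F) = (2*F)/(-17 + F) = 2*F/(-17 + F))
W(-11 - 1*(-3)) - (-145)/r(-6) = 2*(-11 - 1*(-3))/(-17 + (-11 - 1*(-3))) - (-145)/84 = 2*(-11 + 3)/(-17 + (-11 + 3)) - (-145)/84 = 2*(-8)/(-17 - 8) - 1*(-145/84) = 2*(-8)/(-25) + 145/84 = 2*(-8)*(-1/25) + 145/84 = 16/25 + 145/84 = 4969/2100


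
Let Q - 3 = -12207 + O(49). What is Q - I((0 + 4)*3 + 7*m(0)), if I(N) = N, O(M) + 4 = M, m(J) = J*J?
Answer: -12171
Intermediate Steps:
m(J) = J**2
O(M) = -4 + M
Q = -12159 (Q = 3 + (-12207 + (-4 + 49)) = 3 + (-12207 + 45) = 3 - 12162 = -12159)
Q - I((0 + 4)*3 + 7*m(0)) = -12159 - ((0 + 4)*3 + 7*0**2) = -12159 - (4*3 + 7*0) = -12159 - (12 + 0) = -12159 - 1*12 = -12159 - 12 = -12171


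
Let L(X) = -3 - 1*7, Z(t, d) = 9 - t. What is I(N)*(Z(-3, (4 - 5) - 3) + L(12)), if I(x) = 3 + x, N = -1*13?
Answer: -20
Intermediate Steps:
N = -13
L(X) = -10 (L(X) = -3 - 7 = -10)
I(N)*(Z(-3, (4 - 5) - 3) + L(12)) = (3 - 13)*((9 - 1*(-3)) - 10) = -10*((9 + 3) - 10) = -10*(12 - 10) = -10*2 = -20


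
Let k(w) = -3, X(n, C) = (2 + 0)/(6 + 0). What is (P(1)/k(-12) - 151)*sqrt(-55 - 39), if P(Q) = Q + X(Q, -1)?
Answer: -1363*I*sqrt(94)/9 ≈ -1468.3*I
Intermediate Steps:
X(n, C) = 1/3 (X(n, C) = 2/6 = 2*(1/6) = 1/3)
P(Q) = 1/3 + Q (P(Q) = Q + 1/3 = 1/3 + Q)
(P(1)/k(-12) - 151)*sqrt(-55 - 39) = ((1/3 + 1)/(-3) - 151)*sqrt(-55 - 39) = ((4/3)*(-1/3) - 151)*sqrt(-94) = (-4/9 - 151)*(I*sqrt(94)) = -1363*I*sqrt(94)/9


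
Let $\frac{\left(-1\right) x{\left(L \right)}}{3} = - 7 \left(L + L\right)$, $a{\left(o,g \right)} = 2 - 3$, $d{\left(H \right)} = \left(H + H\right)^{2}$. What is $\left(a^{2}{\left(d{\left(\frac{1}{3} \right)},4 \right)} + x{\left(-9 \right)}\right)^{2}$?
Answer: $142129$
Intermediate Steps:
$d{\left(H \right)} = 4 H^{2}$ ($d{\left(H \right)} = \left(2 H\right)^{2} = 4 H^{2}$)
$a{\left(o,g \right)} = -1$ ($a{\left(o,g \right)} = 2 - 3 = -1$)
$x{\left(L \right)} = 42 L$ ($x{\left(L \right)} = - 3 \left(- 7 \left(L + L\right)\right) = - 3 \left(- 7 \cdot 2 L\right) = - 3 \left(- 14 L\right) = 42 L$)
$\left(a^{2}{\left(d{\left(\frac{1}{3} \right)},4 \right)} + x{\left(-9 \right)}\right)^{2} = \left(\left(-1\right)^{2} + 42 \left(-9\right)\right)^{2} = \left(1 - 378\right)^{2} = \left(-377\right)^{2} = 142129$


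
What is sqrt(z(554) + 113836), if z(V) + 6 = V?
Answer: 4*sqrt(7149) ≈ 338.21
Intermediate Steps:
z(V) = -6 + V
sqrt(z(554) + 113836) = sqrt((-6 + 554) + 113836) = sqrt(548 + 113836) = sqrt(114384) = 4*sqrt(7149)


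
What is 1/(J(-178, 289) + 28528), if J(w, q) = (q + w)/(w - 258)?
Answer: 436/12438097 ≈ 3.5054e-5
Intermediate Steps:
J(w, q) = (q + w)/(-258 + w)
1/(J(-178, 289) + 28528) = 1/((289 - 178)/(-258 - 178) + 28528) = 1/(111/(-436) + 28528) = 1/(-1/436*111 + 28528) = 1/(-111/436 + 28528) = 1/(12438097/436) = 436/12438097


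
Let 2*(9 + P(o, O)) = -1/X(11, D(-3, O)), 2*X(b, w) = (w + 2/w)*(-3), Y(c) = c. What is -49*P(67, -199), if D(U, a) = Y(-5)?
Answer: 35966/81 ≈ 444.02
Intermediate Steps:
D(U, a) = -5
X(b, w) = -3/w - 3*w/2 (X(b, w) = ((w + 2/w)*(-3))/2 = (-6/w - 3*w)/2 = -3/w - 3*w/2)
P(o, O) = -734/81 (P(o, O) = -9 + (-1/(-3/(-5) - 3/2*(-5)))/2 = -9 + (-1/(-3*(-1/5) + 15/2))/2 = -9 + (-1/(3/5 + 15/2))/2 = -9 + (-1/81/10)/2 = -9 + (-1*10/81)/2 = -9 + (1/2)*(-10/81) = -9 - 5/81 = -734/81)
-49*P(67, -199) = -49*(-734/81) = 35966/81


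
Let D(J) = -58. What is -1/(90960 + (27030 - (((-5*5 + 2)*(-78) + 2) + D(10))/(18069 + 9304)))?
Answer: -27373/3229738532 ≈ -8.4753e-6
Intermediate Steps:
-1/(90960 + (27030 - (((-5*5 + 2)*(-78) + 2) + D(10))/(18069 + 9304))) = -1/(90960 + (27030 - (((-5*5 + 2)*(-78) + 2) - 58)/(18069 + 9304))) = -1/(90960 + (27030 - (((-25 + 2)*(-78) + 2) - 58)/27373)) = -1/(90960 + (27030 - ((-23*(-78) + 2) - 58)/27373)) = -1/(90960 + (27030 - ((1794 + 2) - 58)/27373)) = -1/(90960 + (27030 - (1796 - 58)/27373)) = -1/(90960 + (27030 - 1738/27373)) = -1/(90960 + 739890452/27373) = -1/3229738532/27373 = -1*27373/3229738532 = -27373/3229738532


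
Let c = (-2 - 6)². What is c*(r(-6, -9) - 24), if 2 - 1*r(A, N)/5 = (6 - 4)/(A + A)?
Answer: -2528/3 ≈ -842.67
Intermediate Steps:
c = 64 (c = (-8)² = 64)
r(A, N) = 10 - 5/A (r(A, N) = 10 - 5*(6 - 4)/(A + A) = 10 - 10/(2*A) = 10 - 10*1/(2*A) = 10 - 5/A)
c*(r(-6, -9) - 24) = 64*((10 - 5/(-6)) - 24) = 64*((10 - 5*(-⅙)) - 24) = 64*((10 + ⅚) - 24) = 64*(65/6 - 24) = 64*(-79/6) = -2528/3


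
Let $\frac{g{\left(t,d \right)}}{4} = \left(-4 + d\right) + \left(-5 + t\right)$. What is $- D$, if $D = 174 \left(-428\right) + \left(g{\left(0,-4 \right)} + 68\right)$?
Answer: $74456$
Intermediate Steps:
$g{\left(t,d \right)} = -36 + 4 d + 4 t$ ($g{\left(t,d \right)} = 4 \left(\left(-4 + d\right) + \left(-5 + t\right)\right) = 4 \left(-9 + d + t\right) = -36 + 4 d + 4 t$)
$D = -74456$ ($D = 174 \left(-428\right) + \left(\left(-36 + 4 \left(-4\right) + 4 \cdot 0\right) + 68\right) = -74472 + \left(\left(-36 - 16 + 0\right) + 68\right) = -74472 + \left(-52 + 68\right) = -74472 + 16 = -74456$)
$- D = \left(-1\right) \left(-74456\right) = 74456$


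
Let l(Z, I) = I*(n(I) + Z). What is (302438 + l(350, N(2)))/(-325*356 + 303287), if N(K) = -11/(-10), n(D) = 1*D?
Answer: 30282421/18758700 ≈ 1.6143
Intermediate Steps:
n(D) = D
N(K) = 11/10 (N(K) = -11*(-1/10) = 11/10)
l(Z, I) = I*(I + Z)
(302438 + l(350, N(2)))/(-325*356 + 303287) = (302438 + 11*(11/10 + 350)/10)/(-325*356 + 303287) = (302438 + (11/10)*(3511/10))/(-115700 + 303287) = (302438 + 38621/100)/187587 = (30282421/100)*(1/187587) = 30282421/18758700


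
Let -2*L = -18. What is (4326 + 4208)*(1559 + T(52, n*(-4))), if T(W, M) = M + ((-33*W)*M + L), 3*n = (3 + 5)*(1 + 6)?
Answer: 3318565376/3 ≈ 1.1062e+9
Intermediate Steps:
L = 9 (L = -1/2*(-18) = 9)
n = 56/3 (n = ((3 + 5)*(1 + 6))/3 = (8*7)/3 = (1/3)*56 = 56/3 ≈ 18.667)
T(W, M) = 9 + M - 33*M*W (T(W, M) = M + ((-33*W)*M + 9) = M + (-33*M*W + 9) = M + (9 - 33*M*W) = 9 + M - 33*M*W)
(4326 + 4208)*(1559 + T(52, n*(-4))) = (4326 + 4208)*(1559 + (9 + (56/3)*(-4) - 33*(56/3)*(-4)*52)) = 8534*(1559 + (9 - 224/3 - 33*(-224/3)*52)) = 8534*(1559 + (9 - 224/3 + 128128)) = 8534*(1559 + 384187/3) = 8534*(388864/3) = 3318565376/3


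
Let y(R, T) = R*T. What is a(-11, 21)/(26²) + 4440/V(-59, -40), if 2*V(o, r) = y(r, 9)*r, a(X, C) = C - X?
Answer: 6733/10140 ≈ 0.66400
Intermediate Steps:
V(o, r) = 9*r²/2 (V(o, r) = ((r*9)*r)/2 = ((9*r)*r)/2 = (9*r²)/2 = 9*r²/2)
a(-11, 21)/(26²) + 4440/V(-59, -40) = (21 - 1*(-11))/(26²) + 4440/(((9/2)*(-40)²)) = (21 + 11)/676 + 4440/(((9/2)*1600)) = 32*(1/676) + 4440/7200 = 8/169 + 4440*(1/7200) = 8/169 + 37/60 = 6733/10140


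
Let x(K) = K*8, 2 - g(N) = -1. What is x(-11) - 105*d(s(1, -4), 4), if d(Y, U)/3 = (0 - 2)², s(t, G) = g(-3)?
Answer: -1348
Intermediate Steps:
g(N) = 3 (g(N) = 2 - 1*(-1) = 2 + 1 = 3)
s(t, G) = 3
d(Y, U) = 12 (d(Y, U) = 3*(0 - 2)² = 3*(-2)² = 3*4 = 12)
x(K) = 8*K
x(-11) - 105*d(s(1, -4), 4) = 8*(-11) - 105*12 = -88 - 1260 = -1348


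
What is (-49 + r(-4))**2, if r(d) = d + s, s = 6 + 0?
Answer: 2209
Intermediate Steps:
s = 6
r(d) = 6 + d (r(d) = d + 6 = 6 + d)
(-49 + r(-4))**2 = (-49 + (6 - 4))**2 = (-49 + 2)**2 = (-47)**2 = 2209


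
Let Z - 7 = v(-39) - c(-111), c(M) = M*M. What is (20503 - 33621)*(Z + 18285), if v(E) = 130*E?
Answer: -11819318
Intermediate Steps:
c(M) = M²
Z = -17384 (Z = 7 + (130*(-39) - 1*(-111)²) = 7 + (-5070 - 1*12321) = 7 + (-5070 - 12321) = 7 - 17391 = -17384)
(20503 - 33621)*(Z + 18285) = (20503 - 33621)*(-17384 + 18285) = -13118*901 = -11819318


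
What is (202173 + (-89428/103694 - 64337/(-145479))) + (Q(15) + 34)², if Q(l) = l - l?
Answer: 1533636254227010/7542649713 ≈ 2.0333e+5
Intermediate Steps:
Q(l) = 0
(202173 + (-89428/103694 - 64337/(-145479))) + (Q(15) + 34)² = (202173 + (-89428/103694 - 64337/(-145479))) + (0 + 34)² = (202173 + (-89428*1/103694 - 64337*(-1/145479))) + 34² = (202173 + (-44714/51847 + 64337/145479)) + 1156 = (202173 - 3169267567/7542649713) + 1156 = 1524916951158782/7542649713 + 1156 = 1533636254227010/7542649713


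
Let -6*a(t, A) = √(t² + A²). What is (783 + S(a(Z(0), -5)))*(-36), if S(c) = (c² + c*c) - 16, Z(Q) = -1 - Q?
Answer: -27664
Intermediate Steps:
a(t, A) = -√(A² + t²)/6 (a(t, A) = -√(t² + A²)/6 = -√(A² + t²)/6)
S(c) = -16 + 2*c² (S(c) = (c² + c²) - 16 = 2*c² - 16 = -16 + 2*c²)
(783 + S(a(Z(0), -5)))*(-36) = (783 + (-16 + 2*(-√((-5)² + (-1 - 1*0)²)/6)²))*(-36) = (783 + (-16 + 2*(-√(25 + (-1 + 0)²)/6)²))*(-36) = (783 + (-16 + 2*(-√(25 + (-1)²)/6)²))*(-36) = (783 + (-16 + 2*(-√(25 + 1)/6)²))*(-36) = (783 + (-16 + 2*(-√26/6)²))*(-36) = (783 + (-16 + 2*(13/18)))*(-36) = (783 + (-16 + 13/9))*(-36) = (783 - 131/9)*(-36) = (6916/9)*(-36) = -27664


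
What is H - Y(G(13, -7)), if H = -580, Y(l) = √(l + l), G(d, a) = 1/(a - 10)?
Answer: -580 - I*√34/17 ≈ -580.0 - 0.343*I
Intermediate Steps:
G(d, a) = 1/(-10 + a)
Y(l) = √2*√l (Y(l) = √(2*l) = √2*√l)
H - Y(G(13, -7)) = -580 - √2*√(1/(-10 - 7)) = -580 - √2*√(1/(-17)) = -580 - √2*√(-1/17) = -580 - √2*I*√17/17 = -580 - I*√34/17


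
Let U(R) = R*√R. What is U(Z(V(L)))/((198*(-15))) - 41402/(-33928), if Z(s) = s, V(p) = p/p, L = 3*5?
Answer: 30732503/25191540 ≈ 1.2200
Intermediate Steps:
L = 15
V(p) = 1
U(R) = R^(3/2)
U(Z(V(L)))/((198*(-15))) - 41402/(-33928) = 1^(3/2)/((198*(-15))) - 41402/(-33928) = 1/(-2970) - 41402*(-1/33928) = 1*(-1/2970) + 20701/16964 = -1/2970 + 20701/16964 = 30732503/25191540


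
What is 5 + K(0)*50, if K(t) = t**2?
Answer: 5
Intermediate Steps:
5 + K(0)*50 = 5 + 0**2*50 = 5 + 0*50 = 5 + 0 = 5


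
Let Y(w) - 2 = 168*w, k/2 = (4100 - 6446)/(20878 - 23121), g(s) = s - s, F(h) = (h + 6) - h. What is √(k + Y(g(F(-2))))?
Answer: √20586254/2243 ≈ 2.0228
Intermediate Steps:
F(h) = 6 (F(h) = (6 + h) - h = 6)
g(s) = 0
k = 4692/2243 (k = 2*((4100 - 6446)/(20878 - 23121)) = 2*(-2346/(-2243)) = 2*(-2346*(-1/2243)) = 2*(2346/2243) = 4692/2243 ≈ 2.0918)
Y(w) = 2 + 168*w
√(k + Y(g(F(-2)))) = √(4692/2243 + (2 + 168*0)) = √(4692/2243 + (2 + 0)) = √(4692/2243 + 2) = √(9178/2243) = √20586254/2243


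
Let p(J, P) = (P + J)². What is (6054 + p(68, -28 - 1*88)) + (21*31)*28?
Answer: 26586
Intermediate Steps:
p(J, P) = (J + P)²
(6054 + p(68, -28 - 1*88)) + (21*31)*28 = (6054 + (68 + (-28 - 1*88))²) + (21*31)*28 = (6054 + (68 + (-28 - 88))²) + 651*28 = (6054 + (68 - 116)²) + 18228 = (6054 + (-48)²) + 18228 = (6054 + 2304) + 18228 = 8358 + 18228 = 26586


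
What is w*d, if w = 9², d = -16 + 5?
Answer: -891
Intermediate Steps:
d = -11
w = 81
w*d = 81*(-11) = -891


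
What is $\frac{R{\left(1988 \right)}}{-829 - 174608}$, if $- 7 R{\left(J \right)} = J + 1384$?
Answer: $\frac{1124}{409353} \approx 0.0027458$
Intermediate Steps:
$R{\left(J \right)} = - \frac{1384}{7} - \frac{J}{7}$ ($R{\left(J \right)} = - \frac{J + 1384}{7} = - \frac{1384 + J}{7} = - \frac{1384}{7} - \frac{J}{7}$)
$\frac{R{\left(1988 \right)}}{-829 - 174608} = \frac{- \frac{1384}{7} - 284}{-829 - 174608} = - \frac{3372}{7 \left(-175437\right)} = \left(- \frac{3372}{7}\right) \left(- \frac{1}{175437}\right) = \frac{1124}{409353}$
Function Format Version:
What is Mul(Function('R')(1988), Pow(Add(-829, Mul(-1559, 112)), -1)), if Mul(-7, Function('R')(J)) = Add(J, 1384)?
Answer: Rational(1124, 409353) ≈ 0.0027458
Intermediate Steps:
Function('R')(J) = Add(Rational(-1384, 7), Mul(Rational(-1, 7), J)) (Function('R')(J) = Mul(Rational(-1, 7), Add(J, 1384)) = Mul(Rational(-1, 7), Add(1384, J)) = Add(Rational(-1384, 7), Mul(Rational(-1, 7), J)))
Mul(Function('R')(1988), Pow(Add(-829, Mul(-1559, 112)), -1)) = Mul(Add(Rational(-1384, 7), Mul(Rational(-1, 7), 1988)), Pow(Add(-829, Mul(-1559, 112)), -1)) = Mul(Add(Rational(-1384, 7), -284), Pow(Add(-829, -174608), -1)) = Mul(Rational(-3372, 7), Pow(-175437, -1)) = Mul(Rational(-3372, 7), Rational(-1, 175437)) = Rational(1124, 409353)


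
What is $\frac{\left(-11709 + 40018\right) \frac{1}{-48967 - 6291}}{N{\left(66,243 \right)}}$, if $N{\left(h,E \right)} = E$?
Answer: $- \frac{28309}{13427694} \approx -0.0021083$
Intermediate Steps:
$\frac{\left(-11709 + 40018\right) \frac{1}{-48967 - 6291}}{N{\left(66,243 \right)}} = \frac{\left(-11709 + 40018\right) \frac{1}{-48967 - 6291}}{243} = \frac{28309}{-55258} \cdot \frac{1}{243} = 28309 \left(- \frac{1}{55258}\right) \frac{1}{243} = \left(- \frac{28309}{55258}\right) \frac{1}{243} = - \frac{28309}{13427694}$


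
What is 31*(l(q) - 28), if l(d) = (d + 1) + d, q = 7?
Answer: -403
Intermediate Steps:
l(d) = 1 + 2*d (l(d) = (1 + d) + d = 1 + 2*d)
31*(l(q) - 28) = 31*((1 + 2*7) - 28) = 31*((1 + 14) - 28) = 31*(15 - 28) = 31*(-13) = -403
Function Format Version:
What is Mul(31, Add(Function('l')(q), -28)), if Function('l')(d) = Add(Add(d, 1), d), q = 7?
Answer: -403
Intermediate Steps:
Function('l')(d) = Add(1, Mul(2, d)) (Function('l')(d) = Add(Add(1, d), d) = Add(1, Mul(2, d)))
Mul(31, Add(Function('l')(q), -28)) = Mul(31, Add(Add(1, Mul(2, 7)), -28)) = Mul(31, Add(Add(1, 14), -28)) = Mul(31, Add(15, -28)) = Mul(31, -13) = -403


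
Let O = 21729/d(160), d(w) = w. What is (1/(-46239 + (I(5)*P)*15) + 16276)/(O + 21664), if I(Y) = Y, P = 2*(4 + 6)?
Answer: 116507514080/156048245091 ≈ 0.74661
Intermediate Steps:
P = 20 (P = 2*10 = 20)
O = 21729/160 ≈ 135.81
(1/(-46239 + (I(5)*P)*15) + 16276)/(O + 21664) = (1/(-46239 + (5*20)*15) + 16276)/(21729/160 + 21664) = (1/(-46239 + 100*15) + 16276)/(3487969/160) = (1/(-46239 + 1500) + 16276)*(160/3487969) = (1/(-44739) + 16276)*(160/3487969) = (-1/44739 + 16276)*(160/3487969) = (728171963/44739)*(160/3487969) = 116507514080/156048245091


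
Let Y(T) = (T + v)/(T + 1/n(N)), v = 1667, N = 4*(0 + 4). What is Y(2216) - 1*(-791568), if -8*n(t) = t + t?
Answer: 7015682716/8863 ≈ 7.9157e+5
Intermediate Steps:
N = 16 (N = 4*4 = 16)
n(t) = -t/4 (n(t) = -(t + t)/8 = -t/4)
Y(T) = (1667 + T)/(-¼ + T) (Y(T) = (T + 1667)/(T + 1/(-¼*16)) = (1667 + T)/(T + 1/(-4)) = (1667 + T)/(T - ¼) = (1667 + T)/(-¼ + T))
Y(2216) - 1*(-791568) = 4*(1667 + 2216)/(-1 + 4*2216) - 1*(-791568) = 4*3883/(-1 + 8864) + 791568 = 4*3883/8863 + 791568 = 4*(1/8863)*3883 + 791568 = 15532/8863 + 791568 = 7015682716/8863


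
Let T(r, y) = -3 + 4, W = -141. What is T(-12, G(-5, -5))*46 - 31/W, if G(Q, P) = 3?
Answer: 6517/141 ≈ 46.220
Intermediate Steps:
T(r, y) = 1
T(-12, G(-5, -5))*46 - 31/W = 1*46 - 31/(-141) = 46 - 31*(-1/141) = 46 + 31/141 = 6517/141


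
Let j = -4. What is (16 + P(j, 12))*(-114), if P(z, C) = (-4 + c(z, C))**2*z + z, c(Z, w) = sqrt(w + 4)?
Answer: -1368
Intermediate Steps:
c(Z, w) = sqrt(4 + w)
P(z, C) = z + z*(-4 + sqrt(4 + C))**2 (P(z, C) = (-4 + sqrt(4 + C))**2*z + z = z*(-4 + sqrt(4 + C))**2 + z = z + z*(-4 + sqrt(4 + C))**2)
(16 + P(j, 12))*(-114) = (16 - 4*(1 + (-4 + sqrt(4 + 12))**2))*(-114) = (16 - 4*(1 + (-4 + sqrt(16))**2))*(-114) = (16 - 4*(1 + (-4 + 4)**2))*(-114) = (16 - 4*(1 + 0**2))*(-114) = (16 - 4*(1 + 0))*(-114) = (16 - 4*1)*(-114) = (16 - 4)*(-114) = 12*(-114) = -1368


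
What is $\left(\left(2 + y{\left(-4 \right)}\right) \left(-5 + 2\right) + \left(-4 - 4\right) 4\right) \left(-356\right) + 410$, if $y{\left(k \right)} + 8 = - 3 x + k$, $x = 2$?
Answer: $-5286$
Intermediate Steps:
$y{\left(k \right)} = -14 + k$ ($y{\left(k \right)} = -8 + \left(\left(-3\right) 2 + k\right) = -8 + \left(-6 + k\right) = -14 + k$)
$\left(\left(2 + y{\left(-4 \right)}\right) \left(-5 + 2\right) + \left(-4 - 4\right) 4\right) \left(-356\right) + 410 = \left(\left(2 - 18\right) \left(-5 + 2\right) + \left(-4 - 4\right) 4\right) \left(-356\right) + 410 = \left(\left(2 - 18\right) \left(-3\right) - 32\right) \left(-356\right) + 410 = \left(\left(-16\right) \left(-3\right) - 32\right) \left(-356\right) + 410 = \left(48 - 32\right) \left(-356\right) + 410 = 16 \left(-356\right) + 410 = -5696 + 410 = -5286$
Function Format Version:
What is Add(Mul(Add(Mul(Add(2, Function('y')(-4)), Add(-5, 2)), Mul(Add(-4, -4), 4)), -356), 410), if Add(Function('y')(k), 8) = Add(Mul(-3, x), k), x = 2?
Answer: -5286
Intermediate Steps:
Function('y')(k) = Add(-14, k) (Function('y')(k) = Add(-8, Add(Mul(-3, 2), k)) = Add(-8, Add(-6, k)) = Add(-14, k))
Add(Mul(Add(Mul(Add(2, Function('y')(-4)), Add(-5, 2)), Mul(Add(-4, -4), 4)), -356), 410) = Add(Mul(Add(Mul(Add(2, Add(-14, -4)), Add(-5, 2)), Mul(Add(-4, -4), 4)), -356), 410) = Add(Mul(Add(Mul(Add(2, -18), -3), Mul(-8, 4)), -356), 410) = Add(Mul(Add(Mul(-16, -3), -32), -356), 410) = Add(Mul(Add(48, -32), -356), 410) = Add(Mul(16, -356), 410) = Add(-5696, 410) = -5286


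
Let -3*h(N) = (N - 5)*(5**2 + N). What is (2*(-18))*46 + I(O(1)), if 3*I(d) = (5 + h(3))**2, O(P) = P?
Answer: -39671/27 ≈ -1469.3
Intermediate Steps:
h(N) = -(-5 + N)*(25 + N)/3 (h(N) = -(N - 5)*(5**2 + N)/3 = -(-5 + N)*(25 + N)/3)
I(d) = 5041/27 (I(d) = (5 + (125/3 - 20/3*3 - 1/3*3**2))**2/3 = (5 + (125/3 - 20 - 1/3*9))**2/3 = (5 + (125/3 - 20 - 3))**2/3 = (5 + 56/3)**2/3 = (71/3)**2/3 = (1/3)*(5041/9) = 5041/27)
(2*(-18))*46 + I(O(1)) = (2*(-18))*46 + 5041/27 = -36*46 + 5041/27 = -1656 + 5041/27 = -39671/27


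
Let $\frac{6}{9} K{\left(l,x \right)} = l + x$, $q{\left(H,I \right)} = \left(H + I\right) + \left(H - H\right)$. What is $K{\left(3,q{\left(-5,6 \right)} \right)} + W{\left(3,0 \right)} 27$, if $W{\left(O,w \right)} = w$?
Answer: $6$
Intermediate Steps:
$q{\left(H,I \right)} = H + I$ ($q{\left(H,I \right)} = \left(H + I\right) + 0 = H + I$)
$K{\left(l,x \right)} = \frac{3 l}{2} + \frac{3 x}{2}$ ($K{\left(l,x \right)} = \frac{3 \left(l + x\right)}{2} = \frac{3 l}{2} + \frac{3 x}{2}$)
$K{\left(3,q{\left(-5,6 \right)} \right)} + W{\left(3,0 \right)} 27 = \left(\frac{3}{2} \cdot 3 + \frac{3 \left(-5 + 6\right)}{2}\right) + 0 \cdot 27 = \left(\frac{9}{2} + \frac{3}{2} \cdot 1\right) + 0 = \left(\frac{9}{2} + \frac{3}{2}\right) + 0 = 6 + 0 = 6$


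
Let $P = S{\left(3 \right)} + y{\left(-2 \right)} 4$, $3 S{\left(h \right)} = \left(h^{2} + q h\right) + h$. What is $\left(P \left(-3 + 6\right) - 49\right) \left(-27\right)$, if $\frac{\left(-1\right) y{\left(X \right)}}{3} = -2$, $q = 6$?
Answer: $-1431$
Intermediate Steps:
$y{\left(X \right)} = 6$ ($y{\left(X \right)} = \left(-3\right) \left(-2\right) = 6$)
$S{\left(h \right)} = \frac{h^{2}}{3} + \frac{7 h}{3}$ ($S{\left(h \right)} = \frac{\left(h^{2} + 6 h\right) + h}{3} = \frac{h^{2} + 7 h}{3} = \frac{h^{2}}{3} + \frac{7 h}{3}$)
$P = 34$ ($P = \frac{1}{3} \cdot 3 \left(7 + 3\right) + 6 \cdot 4 = \frac{1}{3} \cdot 3 \cdot 10 + 24 = 10 + 24 = 34$)
$\left(P \left(-3 + 6\right) - 49\right) \left(-27\right) = \left(34 \left(-3 + 6\right) - 49\right) \left(-27\right) = \left(34 \cdot 3 - 49\right) \left(-27\right) = \left(102 - 49\right) \left(-27\right) = 53 \left(-27\right) = -1431$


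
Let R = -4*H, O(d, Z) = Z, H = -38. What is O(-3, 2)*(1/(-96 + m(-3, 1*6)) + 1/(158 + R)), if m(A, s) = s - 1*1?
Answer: -219/14105 ≈ -0.015526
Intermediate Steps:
R = 152 (R = -4*(-38) = 152)
m(A, s) = -1 + s (m(A, s) = s - 1 = -1 + s)
O(-3, 2)*(1/(-96 + m(-3, 1*6)) + 1/(158 + R)) = 2*(1/(-96 + (-1 + 1*6)) + 1/(158 + 152)) = 2*(1/(-96 + (-1 + 6)) + 1/310) = 2*(1/(-96 + 5) + 1/310) = 2*(1/(-91) + 1/310) = 2*(-1/91 + 1/310) = 2*(-219/28210) = -219/14105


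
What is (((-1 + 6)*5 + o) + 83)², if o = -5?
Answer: 10609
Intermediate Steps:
(((-1 + 6)*5 + o) + 83)² = (((-1 + 6)*5 - 5) + 83)² = ((5*5 - 5) + 83)² = ((25 - 5) + 83)² = (20 + 83)² = 103² = 10609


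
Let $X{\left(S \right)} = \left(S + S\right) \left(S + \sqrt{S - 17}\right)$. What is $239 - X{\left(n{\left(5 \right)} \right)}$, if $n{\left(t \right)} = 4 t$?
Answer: $-561 - 40 \sqrt{3} \approx -630.28$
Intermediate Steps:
$X{\left(S \right)} = 2 S \left(S + \sqrt{-17 + S}\right)$
$239 - X{\left(n{\left(5 \right)} \right)} = 239 - 2 \cdot 4 \cdot 5 \left(4 \cdot 5 + \sqrt{-17 + 4 \cdot 5}\right) = 239 - 2 \cdot 20 \left(20 + \sqrt{-17 + 20}\right) = 239 - 2 \cdot 20 \left(20 + \sqrt{3}\right) = 239 - \left(800 + 40 \sqrt{3}\right) = -561 - 40 \sqrt{3}$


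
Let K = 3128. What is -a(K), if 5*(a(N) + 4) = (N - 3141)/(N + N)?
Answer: 125133/31280 ≈ 4.0004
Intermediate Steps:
a(N) = -4 + (-3141 + N)/(10*N) (a(N) = -4 + ((N - 3141)/(N + N))/5 = -4 + ((-3141 + N)/((2*N)))/5 = -4 + ((-3141 + N)*(1/(2*N)))/5 = -4 + ((-3141 + N)/(2*N))/5 = -4 + (-3141 + N)/(10*N))
-a(K) = -3*(-1047 - 13*3128)/(10*3128) = -3*(-1047 - 40664)/(10*3128) = -3*(-41711)/(10*3128) = -1*(-125133/31280) = 125133/31280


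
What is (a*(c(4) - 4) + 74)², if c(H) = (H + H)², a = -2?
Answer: 2116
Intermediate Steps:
c(H) = 4*H² (c(H) = (2*H)² = 4*H²)
(a*(c(4) - 4) + 74)² = (-2*(4*4² - 4) + 74)² = (-2*(4*16 - 4) + 74)² = (-2*(64 - 4) + 74)² = (-2*60 + 74)² = (-120 + 74)² = (-46)² = 2116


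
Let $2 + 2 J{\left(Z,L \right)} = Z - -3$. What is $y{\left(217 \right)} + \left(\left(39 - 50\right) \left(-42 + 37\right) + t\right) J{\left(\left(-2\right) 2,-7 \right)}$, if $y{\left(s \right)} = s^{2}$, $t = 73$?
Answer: $46897$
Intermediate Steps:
$J{\left(Z,L \right)} = \frac{1}{2} + \frac{Z}{2}$ ($J{\left(Z,L \right)} = -1 + \frac{Z - -3}{2} = -1 + \frac{Z + 3}{2} = -1 + \frac{3 + Z}{2} = -1 + \left(\frac{3}{2} + \frac{Z}{2}\right) = \frac{1}{2} + \frac{Z}{2}$)
$y{\left(217 \right)} + \left(\left(39 - 50\right) \left(-42 + 37\right) + t\right) J{\left(\left(-2\right) 2,-7 \right)} = 217^{2} + \left(\left(39 - 50\right) \left(-42 + 37\right) + 73\right) \left(\frac{1}{2} + \frac{\left(-2\right) 2}{2}\right) = 47089 + \left(\left(-11\right) \left(-5\right) + 73\right) \left(\frac{1}{2} + \frac{1}{2} \left(-4\right)\right) = 47089 + \left(55 + 73\right) \left(\frac{1}{2} - 2\right) = 47089 + 128 \left(- \frac{3}{2}\right) = 47089 - 192 = 46897$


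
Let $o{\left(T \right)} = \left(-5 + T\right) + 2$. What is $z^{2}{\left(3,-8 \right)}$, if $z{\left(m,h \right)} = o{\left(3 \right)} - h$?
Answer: $64$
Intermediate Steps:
$o{\left(T \right)} = -3 + T$
$z{\left(m,h \right)} = - h$ ($z{\left(m,h \right)} = \left(-3 + 3\right) - h = 0 - h = - h$)
$z^{2}{\left(3,-8 \right)} = \left(\left(-1\right) \left(-8\right)\right)^{2} = 8^{2} = 64$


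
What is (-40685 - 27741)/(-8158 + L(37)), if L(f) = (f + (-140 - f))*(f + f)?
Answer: 34213/9259 ≈ 3.6951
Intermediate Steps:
L(f) = -280*f
(-40685 - 27741)/(-8158 + L(37)) = (-40685 - 27741)/(-8158 - 280*37) = -68426/(-8158 - 10360) = -68426/(-18518) = -68426*(-1/18518) = 34213/9259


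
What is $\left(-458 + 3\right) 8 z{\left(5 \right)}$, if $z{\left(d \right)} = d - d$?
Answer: $0$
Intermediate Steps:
$z{\left(d \right)} = 0$
$\left(-458 + 3\right) 8 z{\left(5 \right)} = \left(-458 + 3\right) 8 \cdot 0 = \left(-455\right) 0 = 0$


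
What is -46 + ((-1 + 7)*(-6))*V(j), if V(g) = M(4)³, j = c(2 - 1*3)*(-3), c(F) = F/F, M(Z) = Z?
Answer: -2350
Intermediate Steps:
c(F) = 1
j = -3 (j = 1*(-3) = -3)
V(g) = 64 (V(g) = 4³ = 64)
-46 + ((-1 + 7)*(-6))*V(j) = -46 + ((-1 + 7)*(-6))*64 = -46 + (6*(-6))*64 = -46 - 36*64 = -46 - 2304 = -2350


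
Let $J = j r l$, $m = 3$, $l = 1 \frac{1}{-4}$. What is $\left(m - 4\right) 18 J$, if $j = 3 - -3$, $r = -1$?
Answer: $-27$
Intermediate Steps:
$l = - \frac{1}{4}$ ($l = 1 \left(- \frac{1}{4}\right) = - \frac{1}{4} \approx -0.25$)
$j = 6$ ($j = 3 + 3 = 6$)
$J = \frac{3}{2}$ ($J = 6 \left(-1\right) \left(- \frac{1}{4}\right) = \left(-6\right) \left(- \frac{1}{4}\right) = \frac{3}{2} \approx 1.5$)
$\left(m - 4\right) 18 J = \left(3 - 4\right) 18 \cdot \frac{3}{2} = \left(-1\right) 18 \cdot \frac{3}{2} = \left(-18\right) \frac{3}{2} = -27$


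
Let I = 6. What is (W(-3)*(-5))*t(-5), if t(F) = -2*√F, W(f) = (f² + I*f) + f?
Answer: -120*I*√5 ≈ -268.33*I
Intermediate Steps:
W(f) = f² + 7*f (W(f) = (f² + 6*f) + f = f² + 7*f)
(W(-3)*(-5))*t(-5) = (-3*(7 - 3)*(-5))*(-2*I*√5) = (-3*4*(-5))*(-2*I*√5) = (-12*(-5))*(-2*I*√5) = 60*(-2*I*√5) = -120*I*√5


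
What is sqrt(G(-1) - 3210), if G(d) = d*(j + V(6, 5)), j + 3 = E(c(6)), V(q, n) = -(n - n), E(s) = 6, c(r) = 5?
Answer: 3*I*sqrt(357) ≈ 56.683*I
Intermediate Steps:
V(q, n) = 0 (V(q, n) = -1*0 = 0)
j = 3 (j = -3 + 6 = 3)
G(d) = 3*d (G(d) = d*(3 + 0) = d*3 = 3*d)
sqrt(G(-1) - 3210) = sqrt(3*(-1) - 3210) = sqrt(-3 - 3210) = sqrt(-3213) = 3*I*sqrt(357)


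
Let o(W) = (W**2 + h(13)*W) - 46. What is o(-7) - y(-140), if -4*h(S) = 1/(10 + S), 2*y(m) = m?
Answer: 6723/92 ≈ 73.076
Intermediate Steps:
y(m) = m/2
h(S) = -1/(4*(10 + S))
o(W) = -46 + W**2 - W/92 (o(W) = (W**2 + (-1/(40 + 4*13))*W) - 46 = (W**2 + (-1/(40 + 52))*W) - 46 = (W**2 + (-1/92)*W) - 46 = (W**2 + (-1*1/92)*W) - 46 = (W**2 - W/92) - 46 = -46 + W**2 - W/92)
o(-7) - y(-140) = (-46 + (-7)**2 - 1/92*(-7)) - (-140)/2 = (-46 + 49 + 7/92) - 1*(-70) = 283/92 + 70 = 6723/92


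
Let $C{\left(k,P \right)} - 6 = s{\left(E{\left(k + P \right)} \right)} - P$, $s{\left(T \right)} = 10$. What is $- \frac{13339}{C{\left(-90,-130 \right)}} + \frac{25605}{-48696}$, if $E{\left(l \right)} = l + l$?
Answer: $- \frac{108882379}{1184936} \approx -91.889$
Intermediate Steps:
$E{\left(l \right)} = 2 l$
$C{\left(k,P \right)} = 16 - P$ ($C{\left(k,P \right)} = 6 - \left(-10 + P\right) = 16 - P$)
$- \frac{13339}{C{\left(-90,-130 \right)}} + \frac{25605}{-48696} = - \frac{13339}{16 - -130} + \frac{25605}{-48696} = - \frac{13339}{16 + 130} + 25605 \left(- \frac{1}{48696}\right) = - \frac{13339}{146} - \frac{8535}{16232} = - \frac{108882379}{1184936}$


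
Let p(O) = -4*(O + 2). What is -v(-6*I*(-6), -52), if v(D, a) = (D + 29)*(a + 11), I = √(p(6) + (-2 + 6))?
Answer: 1189 + 2952*I*√7 ≈ 1189.0 + 7810.3*I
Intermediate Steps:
p(O) = -8 - 4*O (p(O) = -4*(2 + O) = -8 - 4*O)
I = 2*I*√7 (I = √((-8 - 4*6) + (-2 + 6)) = √((-8 - 24) + 4) = √(-32 + 4) = √(-28) = 2*I*√7 ≈ 5.2915*I)
v(D, a) = (11 + a)*(29 + D) (v(D, a) = (29 + D)*(11 + a) = (11 + a)*(29 + D))
-v(-6*I*(-6), -52) = -(319 + 11*(-12*I*√7*(-6)) + 29*(-52) + (-12*I*√7*(-6))*(-52)) = -(319 + 11*(-12*I*√7*(-6)) - 1508 + (-12*I*√7*(-6))*(-52)) = -(319 + 11*(72*I*√7) - 1508 + (72*I*√7)*(-52)) = -(319 + 792*I*√7 - 1508 - 3744*I*√7) = -(-1189 - 2952*I*√7) = 1189 + 2952*I*√7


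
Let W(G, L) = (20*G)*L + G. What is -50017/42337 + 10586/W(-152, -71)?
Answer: -5169943607/4565791428 ≈ -1.1323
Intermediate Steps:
W(G, L) = G + 20*G*L (W(G, L) = 20*G*L + G = G + 20*G*L)
-50017/42337 + 10586/W(-152, -71) = -50017/42337 + 10586/((-152*(1 + 20*(-71)))) = -50017*1/42337 + 10586/((-152*(1 - 1420))) = -50017/42337 + 10586/((-152*(-1419))) = -50017/42337 + 10586/215688 = -50017/42337 + 10586*(1/215688) = -50017/42337 + 5293/107844 = -5169943607/4565791428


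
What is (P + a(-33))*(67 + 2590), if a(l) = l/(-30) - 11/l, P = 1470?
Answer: 117287951/30 ≈ 3.9096e+6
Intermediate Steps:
a(l) = -11/l - l/30 (a(l) = l*(-1/30) - 11/l = -l/30 - 11/l = -11/l - l/30)
(P + a(-33))*(67 + 2590) = (1470 + (-11/(-33) - 1/30*(-33)))*(67 + 2590) = (1470 + (-11*(-1/33) + 11/10))*2657 = (1470 + (⅓ + 11/10))*2657 = (1470 + 43/30)*2657 = (44143/30)*2657 = 117287951/30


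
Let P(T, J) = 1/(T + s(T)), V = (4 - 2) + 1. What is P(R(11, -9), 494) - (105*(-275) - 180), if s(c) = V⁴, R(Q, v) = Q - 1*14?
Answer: 2266291/78 ≈ 29055.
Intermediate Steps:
R(Q, v) = -14 + Q (R(Q, v) = Q - 14 = -14 + Q)
V = 3 (V = 2 + 1 = 3)
s(c) = 81 (s(c) = 3⁴ = 81)
P(T, J) = 1/(81 + T) (P(T, J) = 1/(T + 81) = 1/(81 + T))
P(R(11, -9), 494) - (105*(-275) - 180) = 1/(81 + (-14 + 11)) - (105*(-275) - 180) = 1/(81 - 3) - (-28875 - 180) = 1/78 - 1*(-29055) = 1/78 + 29055 = 2266291/78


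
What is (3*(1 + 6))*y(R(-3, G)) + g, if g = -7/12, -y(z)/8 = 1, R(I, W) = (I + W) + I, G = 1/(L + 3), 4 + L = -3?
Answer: -2023/12 ≈ -168.58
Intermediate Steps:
L = -7 (L = -4 - 3 = -7)
G = -¼ (G = 1/(-7 + 3) = 1/(-4) = -¼ ≈ -0.25000)
R(I, W) = W + 2*I
y(z) = -8 (y(z) = -8*1 = -8)
g = -7/12 (g = -7*1/12 = -7/12 ≈ -0.58333)
(3*(1 + 6))*y(R(-3, G)) + g = (3*(1 + 6))*(-8) - 7/12 = (3*7)*(-8) - 7/12 = 21*(-8) - 7/12 = -168 - 7/12 = -2023/12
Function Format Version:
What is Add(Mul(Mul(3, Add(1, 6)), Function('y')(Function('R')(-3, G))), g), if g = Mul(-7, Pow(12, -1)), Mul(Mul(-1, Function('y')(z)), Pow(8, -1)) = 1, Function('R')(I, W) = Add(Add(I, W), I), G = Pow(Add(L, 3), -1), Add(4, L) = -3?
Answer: Rational(-2023, 12) ≈ -168.58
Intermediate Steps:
L = -7 (L = Add(-4, -3) = -7)
G = Rational(-1, 4) (G = Pow(Add(-7, 3), -1) = Pow(-4, -1) = Rational(-1, 4) ≈ -0.25000)
Function('R')(I, W) = Add(W, Mul(2, I))
Function('y')(z) = -8 (Function('y')(z) = Mul(-8, 1) = -8)
g = Rational(-7, 12) (g = Mul(-7, Rational(1, 12)) = Rational(-7, 12) ≈ -0.58333)
Add(Mul(Mul(3, Add(1, 6)), Function('y')(Function('R')(-3, G))), g) = Add(Mul(Mul(3, Add(1, 6)), -8), Rational(-7, 12)) = Add(Mul(Mul(3, 7), -8), Rational(-7, 12)) = Add(Mul(21, -8), Rational(-7, 12)) = Add(-168, Rational(-7, 12)) = Rational(-2023, 12)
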